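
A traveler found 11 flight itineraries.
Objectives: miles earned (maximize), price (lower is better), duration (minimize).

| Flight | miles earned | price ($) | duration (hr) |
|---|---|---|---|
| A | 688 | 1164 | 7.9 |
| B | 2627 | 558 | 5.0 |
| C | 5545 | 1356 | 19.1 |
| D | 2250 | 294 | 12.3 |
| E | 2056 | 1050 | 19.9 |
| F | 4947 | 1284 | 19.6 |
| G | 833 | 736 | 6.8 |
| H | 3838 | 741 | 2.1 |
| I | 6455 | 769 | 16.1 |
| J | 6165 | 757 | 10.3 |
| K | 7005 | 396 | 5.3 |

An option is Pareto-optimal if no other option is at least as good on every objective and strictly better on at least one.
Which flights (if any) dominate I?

K

K: miles earned 7005≥6455, price 396≤769, duration 5.3≤16.1 — dominates I.
Others (A, B, C, D, E, F, G, H, J) are each worse than I on at least one objective.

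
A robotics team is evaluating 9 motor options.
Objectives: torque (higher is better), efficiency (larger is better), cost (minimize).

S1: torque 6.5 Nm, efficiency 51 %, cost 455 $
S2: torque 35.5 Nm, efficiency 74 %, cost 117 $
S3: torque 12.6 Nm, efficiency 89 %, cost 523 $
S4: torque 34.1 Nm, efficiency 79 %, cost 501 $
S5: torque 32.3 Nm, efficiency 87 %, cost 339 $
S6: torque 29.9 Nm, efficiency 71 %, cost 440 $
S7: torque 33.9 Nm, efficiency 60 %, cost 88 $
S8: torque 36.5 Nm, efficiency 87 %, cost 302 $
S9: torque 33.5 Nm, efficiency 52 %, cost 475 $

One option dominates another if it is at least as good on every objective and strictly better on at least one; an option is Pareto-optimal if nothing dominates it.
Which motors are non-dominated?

S1: dominated by S2 (torque 35.5≥6.5, efficiency 74≥51, cost 117≤455).
S2: not dominated.
S3: not dominated (best efficiency).
S4: dominated by S8 (torque 36.5≥34.1, efficiency 87≥79, cost 302≤501).
S5: dominated by S8 (torque 36.5≥32.3, efficiency 87≥87, cost 302≤339).
S6: dominated by S2 (torque 35.5≥29.9, efficiency 74≥71, cost 117≤440).
S7: not dominated (best cost).
S8: not dominated (best torque).
S9: dominated by S2 (torque 35.5≥33.5, efficiency 74≥52, cost 117≤475).

S2, S3, S7, S8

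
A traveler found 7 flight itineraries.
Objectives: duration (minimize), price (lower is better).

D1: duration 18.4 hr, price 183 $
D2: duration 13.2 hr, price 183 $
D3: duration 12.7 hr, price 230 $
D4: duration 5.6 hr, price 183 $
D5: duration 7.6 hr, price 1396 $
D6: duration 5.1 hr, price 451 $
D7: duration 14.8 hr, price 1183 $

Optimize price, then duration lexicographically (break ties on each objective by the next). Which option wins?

First minimize price: best is 183, kept {D1, D2, D4}.
Then minimize duration: best is 5.6, kept {D4}.

D4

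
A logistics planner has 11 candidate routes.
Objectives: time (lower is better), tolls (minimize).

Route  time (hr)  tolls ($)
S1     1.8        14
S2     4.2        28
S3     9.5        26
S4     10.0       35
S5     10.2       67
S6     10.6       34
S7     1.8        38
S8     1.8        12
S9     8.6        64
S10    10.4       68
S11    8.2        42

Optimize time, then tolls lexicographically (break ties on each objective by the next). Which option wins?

First minimize time: best is 1.8, kept {S1, S7, S8}.
Then minimize tolls: best is 12, kept {S8}.

S8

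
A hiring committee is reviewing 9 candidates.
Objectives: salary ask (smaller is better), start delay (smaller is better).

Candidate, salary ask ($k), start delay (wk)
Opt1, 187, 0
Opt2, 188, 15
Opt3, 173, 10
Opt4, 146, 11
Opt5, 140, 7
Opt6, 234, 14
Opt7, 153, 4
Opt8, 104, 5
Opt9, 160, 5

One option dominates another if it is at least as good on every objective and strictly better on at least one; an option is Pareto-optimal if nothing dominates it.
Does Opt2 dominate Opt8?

No

Opt2 vs Opt8: Opt2 is worse on salary ask (188 vs 104), so it does not dominate Opt8.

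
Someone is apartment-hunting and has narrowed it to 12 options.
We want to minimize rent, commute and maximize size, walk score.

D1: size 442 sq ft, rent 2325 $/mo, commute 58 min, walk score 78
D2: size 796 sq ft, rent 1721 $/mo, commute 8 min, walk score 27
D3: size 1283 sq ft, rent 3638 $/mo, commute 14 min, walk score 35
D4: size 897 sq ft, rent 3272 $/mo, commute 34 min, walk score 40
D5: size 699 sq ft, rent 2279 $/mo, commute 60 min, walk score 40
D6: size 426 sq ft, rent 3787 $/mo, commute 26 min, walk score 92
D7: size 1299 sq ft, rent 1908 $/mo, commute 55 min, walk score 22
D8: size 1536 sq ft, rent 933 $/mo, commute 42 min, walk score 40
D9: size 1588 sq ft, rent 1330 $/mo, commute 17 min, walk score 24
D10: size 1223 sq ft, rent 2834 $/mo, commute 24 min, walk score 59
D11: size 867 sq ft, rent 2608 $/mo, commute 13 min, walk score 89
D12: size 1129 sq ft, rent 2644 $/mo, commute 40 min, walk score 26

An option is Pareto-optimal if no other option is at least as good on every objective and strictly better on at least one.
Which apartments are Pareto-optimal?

D1, D2, D3, D6, D8, D9, D10, D11, D12

D1: not dominated.
D2: not dominated (best commute).
D3: not dominated.
D4: dominated by D10 (size 1223≥897, rent 2834≤3272, commute 24≤34, walk score 59≥40).
D5: dominated by D8 (size 1536≥699, rent 933≤2279, commute 42≤60, walk score 40≥40).
D6: not dominated (best walk score).
D7: dominated by D8 (size 1536≥1299, rent 933≤1908, commute 42≤55, walk score 40≥22).
D8: not dominated (best rent).
D9: not dominated (best size).
D10: not dominated.
D11: not dominated.
D12: not dominated.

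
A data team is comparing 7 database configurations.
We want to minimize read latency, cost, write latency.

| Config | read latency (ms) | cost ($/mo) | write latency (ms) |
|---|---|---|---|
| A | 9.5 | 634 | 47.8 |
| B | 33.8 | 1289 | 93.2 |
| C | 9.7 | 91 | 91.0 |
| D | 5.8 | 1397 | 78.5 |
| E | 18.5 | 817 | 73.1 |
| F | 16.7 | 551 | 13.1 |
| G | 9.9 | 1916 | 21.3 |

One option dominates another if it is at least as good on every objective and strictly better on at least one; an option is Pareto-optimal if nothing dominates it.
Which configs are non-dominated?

A, C, D, F, G

A: not dominated.
B: dominated by A (read latency 9.5≤33.8, cost 634≤1289, write latency 47.8≤93.2).
C: not dominated (best cost).
D: not dominated (best read latency).
E: dominated by A (read latency 9.5≤18.5, cost 634≤817, write latency 47.8≤73.1).
F: not dominated (best write latency).
G: not dominated.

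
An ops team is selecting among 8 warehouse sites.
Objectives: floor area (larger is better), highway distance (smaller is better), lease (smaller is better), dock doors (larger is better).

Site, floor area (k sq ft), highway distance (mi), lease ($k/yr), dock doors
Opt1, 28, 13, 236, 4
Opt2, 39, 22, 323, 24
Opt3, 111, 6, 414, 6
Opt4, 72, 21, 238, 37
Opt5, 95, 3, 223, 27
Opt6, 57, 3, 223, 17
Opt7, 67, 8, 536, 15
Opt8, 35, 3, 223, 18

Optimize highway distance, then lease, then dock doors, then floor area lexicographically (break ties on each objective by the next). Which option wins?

First minimize highway distance: best is 3, kept {Opt5, Opt6, Opt8}.
Then minimize lease: best is 223, kept {Opt5, Opt6, Opt8}.
Then maximize dock doors: best is 27, kept {Opt5}.

Opt5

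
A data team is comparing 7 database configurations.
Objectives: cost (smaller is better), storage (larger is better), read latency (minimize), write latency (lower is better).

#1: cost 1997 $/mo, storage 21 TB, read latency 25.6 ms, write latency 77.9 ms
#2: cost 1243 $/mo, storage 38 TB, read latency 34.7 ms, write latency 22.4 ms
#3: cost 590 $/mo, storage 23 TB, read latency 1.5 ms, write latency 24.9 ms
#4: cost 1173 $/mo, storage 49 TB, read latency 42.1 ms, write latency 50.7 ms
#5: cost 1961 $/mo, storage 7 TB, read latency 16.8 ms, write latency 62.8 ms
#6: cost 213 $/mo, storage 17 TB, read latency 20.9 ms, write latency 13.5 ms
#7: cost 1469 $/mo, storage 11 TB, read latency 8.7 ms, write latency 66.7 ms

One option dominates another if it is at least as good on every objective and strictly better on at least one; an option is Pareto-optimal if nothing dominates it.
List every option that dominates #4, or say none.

none

#1: worse on cost (1997 vs 1173).
#2: worse on cost (1243 vs 1173).
#3: worse on storage (23 vs 49).
#5: worse on cost (1961 vs 1173).
#6: worse on storage (17 vs 49).
#7: worse on cost (1469 vs 1173).
No option dominates #4.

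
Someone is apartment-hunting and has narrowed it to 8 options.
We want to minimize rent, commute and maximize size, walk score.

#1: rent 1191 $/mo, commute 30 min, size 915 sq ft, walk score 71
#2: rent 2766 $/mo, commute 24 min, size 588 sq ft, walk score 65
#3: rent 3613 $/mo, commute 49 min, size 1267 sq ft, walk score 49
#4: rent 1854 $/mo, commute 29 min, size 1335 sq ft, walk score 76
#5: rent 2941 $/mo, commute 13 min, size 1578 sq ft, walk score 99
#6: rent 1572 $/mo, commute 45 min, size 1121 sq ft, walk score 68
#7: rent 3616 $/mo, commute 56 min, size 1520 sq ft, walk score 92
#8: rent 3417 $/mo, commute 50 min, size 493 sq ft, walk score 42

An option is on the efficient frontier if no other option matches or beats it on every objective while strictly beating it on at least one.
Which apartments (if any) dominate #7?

#5: rent 2941≤3616, commute 13≤56, size 1578≥1520, walk score 99≥92 — dominates #7.
Others (#1, #2, #3, #4, #6, #8) are each worse than #7 on at least one objective.

#5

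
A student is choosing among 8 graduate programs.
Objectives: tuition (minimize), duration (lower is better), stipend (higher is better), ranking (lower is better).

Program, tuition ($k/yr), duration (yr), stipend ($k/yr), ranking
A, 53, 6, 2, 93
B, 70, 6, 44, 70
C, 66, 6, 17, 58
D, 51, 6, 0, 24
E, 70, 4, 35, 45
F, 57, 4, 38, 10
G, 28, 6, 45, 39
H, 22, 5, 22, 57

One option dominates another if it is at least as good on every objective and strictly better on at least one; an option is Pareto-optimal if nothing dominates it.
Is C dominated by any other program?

F vs C: tuition 57≤66, duration 4≤6, stipend 38≥17, ranking 10≤58 — F is at least as good on every objective and strictly better on at least one, so F dominates C.

Yes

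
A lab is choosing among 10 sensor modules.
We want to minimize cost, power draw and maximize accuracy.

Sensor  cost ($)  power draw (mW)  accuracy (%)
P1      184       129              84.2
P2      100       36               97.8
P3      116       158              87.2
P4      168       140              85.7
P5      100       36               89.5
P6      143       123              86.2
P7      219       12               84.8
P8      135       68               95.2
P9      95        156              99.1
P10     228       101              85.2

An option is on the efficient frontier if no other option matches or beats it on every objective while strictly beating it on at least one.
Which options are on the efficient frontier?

P2, P7, P9

P1: dominated by P2 (cost 100≤184, power draw 36≤129, accuracy 97.8≥84.2).
P2: not dominated.
P3: dominated by P2 (cost 100≤116, power draw 36≤158, accuracy 97.8≥87.2).
P4: dominated by P2 (cost 100≤168, power draw 36≤140, accuracy 97.8≥85.7).
P5: dominated by P2 (cost 100≤100, power draw 36≤36, accuracy 97.8≥89.5).
P6: dominated by P2 (cost 100≤143, power draw 36≤123, accuracy 97.8≥86.2).
P7: not dominated (best power draw).
P8: dominated by P2 (cost 100≤135, power draw 36≤68, accuracy 97.8≥95.2).
P9: not dominated (best cost).
P10: dominated by P2 (cost 100≤228, power draw 36≤101, accuracy 97.8≥85.2).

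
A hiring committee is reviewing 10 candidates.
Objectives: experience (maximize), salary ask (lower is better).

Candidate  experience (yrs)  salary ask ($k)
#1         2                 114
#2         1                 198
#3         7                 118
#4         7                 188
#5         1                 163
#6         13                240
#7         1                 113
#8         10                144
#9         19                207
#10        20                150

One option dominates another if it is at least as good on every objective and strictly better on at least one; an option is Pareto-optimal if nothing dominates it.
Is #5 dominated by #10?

#10 vs #5: experience 20≥1, salary ask 150≤163 — #10 is at least as good on every objective with at least one strict improvement.

Yes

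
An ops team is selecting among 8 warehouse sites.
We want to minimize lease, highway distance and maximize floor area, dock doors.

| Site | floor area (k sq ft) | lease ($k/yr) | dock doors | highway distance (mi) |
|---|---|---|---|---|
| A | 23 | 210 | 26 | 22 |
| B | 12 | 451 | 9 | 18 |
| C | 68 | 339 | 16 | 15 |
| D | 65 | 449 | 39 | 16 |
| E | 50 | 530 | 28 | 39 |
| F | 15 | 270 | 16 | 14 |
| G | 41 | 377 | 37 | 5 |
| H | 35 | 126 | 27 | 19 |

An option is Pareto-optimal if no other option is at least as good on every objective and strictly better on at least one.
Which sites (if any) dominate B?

C: floor area 68≥12, lease 339≤451, dock doors 16≥9, highway distance 15≤18 — dominates B.
D: floor area 65≥12, lease 449≤451, dock doors 39≥9, highway distance 16≤18 — dominates B.
F: floor area 15≥12, lease 270≤451, dock doors 16≥9, highway distance 14≤18 — dominates B.
G: floor area 41≥12, lease 377≤451, dock doors 37≥9, highway distance 5≤18 — dominates B.
Others (A, E, H) are each worse than B on at least one objective.

C, D, F, G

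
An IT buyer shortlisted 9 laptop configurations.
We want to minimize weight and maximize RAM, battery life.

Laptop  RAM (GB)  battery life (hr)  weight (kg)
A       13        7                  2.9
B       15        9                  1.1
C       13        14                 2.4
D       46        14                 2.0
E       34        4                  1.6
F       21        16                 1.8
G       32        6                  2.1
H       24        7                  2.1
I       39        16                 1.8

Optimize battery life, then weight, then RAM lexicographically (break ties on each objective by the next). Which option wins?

I

First maximize battery life: best is 16, kept {F, I}.
Then minimize weight: best is 1.8, kept {F, I}.
Then maximize RAM: best is 39, kept {I}.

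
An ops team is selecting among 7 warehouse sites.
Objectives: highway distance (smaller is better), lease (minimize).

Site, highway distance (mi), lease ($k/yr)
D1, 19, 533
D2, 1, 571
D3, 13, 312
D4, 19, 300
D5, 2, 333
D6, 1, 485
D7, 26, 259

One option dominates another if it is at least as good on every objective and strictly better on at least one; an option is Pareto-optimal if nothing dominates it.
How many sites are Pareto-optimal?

D1: dominated by D3 (highway distance 13≤19, lease 312≤533).
D2: dominated by D6 (highway distance 1≤1, lease 485≤571).
D3: not dominated.
D4: not dominated.
D5: not dominated.
D6: not dominated.
D7: not dominated (best lease).
Pareto-optimal: D3, D4, D5, D6, D7 → 5.

5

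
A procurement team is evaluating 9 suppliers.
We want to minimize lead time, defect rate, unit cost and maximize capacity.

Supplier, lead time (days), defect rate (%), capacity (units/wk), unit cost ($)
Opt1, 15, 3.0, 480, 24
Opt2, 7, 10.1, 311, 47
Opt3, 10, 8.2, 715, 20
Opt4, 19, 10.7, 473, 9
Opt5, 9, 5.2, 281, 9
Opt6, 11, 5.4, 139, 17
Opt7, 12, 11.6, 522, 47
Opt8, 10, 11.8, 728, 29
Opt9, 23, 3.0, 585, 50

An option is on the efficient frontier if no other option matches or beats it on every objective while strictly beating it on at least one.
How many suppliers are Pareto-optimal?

Opt1: not dominated.
Opt2: not dominated (best lead time).
Opt3: not dominated.
Opt4: not dominated.
Opt5: not dominated.
Opt6: dominated by Opt5 (lead time 9≤11, defect rate 5.2≤5.4, capacity 281≥139, unit cost 9≤17).
Opt7: dominated by Opt3 (lead time 10≤12, defect rate 8.2≤11.6, capacity 715≥522, unit cost 20≤47).
Opt8: not dominated (best capacity).
Opt9: not dominated.
Pareto-optimal: Opt1, Opt2, Opt3, Opt4, Opt5, Opt8, Opt9 → 7.

7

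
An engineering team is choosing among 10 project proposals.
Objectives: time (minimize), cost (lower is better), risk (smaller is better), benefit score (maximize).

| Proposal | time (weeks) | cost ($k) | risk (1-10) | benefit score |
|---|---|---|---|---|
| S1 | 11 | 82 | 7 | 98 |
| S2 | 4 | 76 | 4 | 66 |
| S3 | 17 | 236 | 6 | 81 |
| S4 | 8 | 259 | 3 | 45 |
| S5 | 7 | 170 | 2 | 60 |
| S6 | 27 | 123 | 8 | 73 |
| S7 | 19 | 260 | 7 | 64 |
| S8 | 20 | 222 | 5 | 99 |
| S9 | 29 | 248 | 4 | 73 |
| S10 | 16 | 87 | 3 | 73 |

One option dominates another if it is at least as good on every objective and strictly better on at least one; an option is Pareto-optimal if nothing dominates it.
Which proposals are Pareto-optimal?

S1: not dominated.
S2: not dominated (best time).
S3: not dominated.
S4: dominated by S5 (time 7≤8, cost 170≤259, risk 2≤3, benefit score 60≥45).
S5: not dominated (best risk).
S6: dominated by S1 (time 11≤27, cost 82≤123, risk 7≤8, benefit score 98≥73).
S7: dominated by S1 (time 11≤19, cost 82≤260, risk 7≤7, benefit score 98≥64).
S8: not dominated (best benefit score).
S9: dominated by S10 (time 16≤29, cost 87≤248, risk 3≤4, benefit score 73≥73).
S10: not dominated.

S1, S2, S3, S5, S8, S10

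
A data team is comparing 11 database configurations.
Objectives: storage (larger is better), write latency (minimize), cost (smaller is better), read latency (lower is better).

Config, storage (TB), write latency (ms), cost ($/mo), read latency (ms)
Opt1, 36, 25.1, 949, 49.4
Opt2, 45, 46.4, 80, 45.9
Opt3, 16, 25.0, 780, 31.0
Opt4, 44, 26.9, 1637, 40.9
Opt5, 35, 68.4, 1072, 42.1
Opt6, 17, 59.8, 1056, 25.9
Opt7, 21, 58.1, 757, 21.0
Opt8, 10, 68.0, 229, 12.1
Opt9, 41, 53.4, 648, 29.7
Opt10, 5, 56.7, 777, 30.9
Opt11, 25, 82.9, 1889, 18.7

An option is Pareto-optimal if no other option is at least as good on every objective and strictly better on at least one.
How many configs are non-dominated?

Opt1: not dominated.
Opt2: not dominated (best storage).
Opt3: not dominated (best write latency).
Opt4: not dominated.
Opt5: dominated by Opt9 (storage 41≥35, write latency 53.4≤68.4, cost 648≤1072, read latency 29.7≤42.1).
Opt6: dominated by Opt7 (storage 21≥17, write latency 58.1≤59.8, cost 757≤1056, read latency 21.0≤25.9).
Opt7: not dominated.
Opt8: not dominated (best read latency).
Opt9: not dominated.
Opt10: dominated by Opt9 (storage 41≥5, write latency 53.4≤56.7, cost 648≤777, read latency 29.7≤30.9).
Opt11: not dominated.
Pareto-optimal: Opt1, Opt2, Opt3, Opt4, Opt7, Opt8, Opt9, Opt11 → 8.

8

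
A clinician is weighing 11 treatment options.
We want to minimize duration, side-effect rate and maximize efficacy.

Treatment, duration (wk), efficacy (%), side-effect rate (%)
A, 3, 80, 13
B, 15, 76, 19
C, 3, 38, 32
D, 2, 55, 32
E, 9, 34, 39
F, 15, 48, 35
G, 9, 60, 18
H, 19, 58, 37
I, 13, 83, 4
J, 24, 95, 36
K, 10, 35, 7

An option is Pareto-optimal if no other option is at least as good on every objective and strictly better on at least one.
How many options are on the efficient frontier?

5

A: not dominated.
B: dominated by A (duration 3≤15, efficacy 80≥76, side-effect rate 13≤19).
C: dominated by A (duration 3≤3, efficacy 80≥38, side-effect rate 13≤32).
D: not dominated (best duration).
E: dominated by A (duration 3≤9, efficacy 80≥34, side-effect rate 13≤39).
F: dominated by A (duration 3≤15, efficacy 80≥48, side-effect rate 13≤35).
G: dominated by A (duration 3≤9, efficacy 80≥60, side-effect rate 13≤18).
H: dominated by A (duration 3≤19, efficacy 80≥58, side-effect rate 13≤37).
I: not dominated (best side-effect rate).
J: not dominated (best efficacy).
K: not dominated.
Pareto-optimal: A, D, I, J, K → 5.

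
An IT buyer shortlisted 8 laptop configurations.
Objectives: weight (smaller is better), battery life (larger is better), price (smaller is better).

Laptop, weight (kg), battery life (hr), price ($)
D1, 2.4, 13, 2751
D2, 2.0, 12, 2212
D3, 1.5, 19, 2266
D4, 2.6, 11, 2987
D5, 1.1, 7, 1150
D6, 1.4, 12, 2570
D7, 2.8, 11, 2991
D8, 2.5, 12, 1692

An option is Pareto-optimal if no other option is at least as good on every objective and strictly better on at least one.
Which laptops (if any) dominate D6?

D1: worse on weight (2.4 vs 1.4).
D2: worse on weight (2.0 vs 1.4).
D3: worse on weight (1.5 vs 1.4).
D4: worse on weight (2.6 vs 1.4).
D5: worse on battery life (7 vs 12).
D7: worse on weight (2.8 vs 1.4).
D8: worse on weight (2.5 vs 1.4).
No option dominates D6.

none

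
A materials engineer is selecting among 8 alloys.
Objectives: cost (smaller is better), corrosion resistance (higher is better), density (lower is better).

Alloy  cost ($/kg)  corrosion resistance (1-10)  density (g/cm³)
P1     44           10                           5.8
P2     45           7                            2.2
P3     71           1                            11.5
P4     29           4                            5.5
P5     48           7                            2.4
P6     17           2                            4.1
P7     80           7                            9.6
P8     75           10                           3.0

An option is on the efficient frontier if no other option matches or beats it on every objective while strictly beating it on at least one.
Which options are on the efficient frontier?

P1, P2, P4, P6, P8

P1: not dominated.
P2: not dominated (best density).
P3: dominated by P1 (cost 44≤71, corrosion resistance 10≥1, density 5.8≤11.5).
P4: not dominated.
P5: dominated by P2 (cost 45≤48, corrosion resistance 7≥7, density 2.2≤2.4).
P6: not dominated (best cost).
P7: dominated by P1 (cost 44≤80, corrosion resistance 10≥7, density 5.8≤9.6).
P8: not dominated.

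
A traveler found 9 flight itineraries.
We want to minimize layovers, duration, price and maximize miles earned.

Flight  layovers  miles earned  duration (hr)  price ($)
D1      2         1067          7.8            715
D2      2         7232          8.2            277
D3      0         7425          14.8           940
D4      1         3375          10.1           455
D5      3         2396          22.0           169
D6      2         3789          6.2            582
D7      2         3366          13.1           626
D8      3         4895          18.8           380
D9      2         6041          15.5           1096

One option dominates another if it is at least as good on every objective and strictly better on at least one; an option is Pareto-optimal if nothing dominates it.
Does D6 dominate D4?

D6 vs D4: D6 is worse on layovers (2 vs 1), so it does not dominate D4.

No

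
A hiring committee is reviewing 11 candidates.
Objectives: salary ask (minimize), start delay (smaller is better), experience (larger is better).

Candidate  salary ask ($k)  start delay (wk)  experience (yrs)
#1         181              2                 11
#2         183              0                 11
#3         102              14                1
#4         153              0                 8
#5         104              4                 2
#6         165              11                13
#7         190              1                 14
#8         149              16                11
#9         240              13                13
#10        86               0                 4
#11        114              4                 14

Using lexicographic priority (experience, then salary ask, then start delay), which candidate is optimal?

First maximize experience: best is 14, kept {#7, #11}.
Then minimize salary ask: best is 114, kept {#11}.

#11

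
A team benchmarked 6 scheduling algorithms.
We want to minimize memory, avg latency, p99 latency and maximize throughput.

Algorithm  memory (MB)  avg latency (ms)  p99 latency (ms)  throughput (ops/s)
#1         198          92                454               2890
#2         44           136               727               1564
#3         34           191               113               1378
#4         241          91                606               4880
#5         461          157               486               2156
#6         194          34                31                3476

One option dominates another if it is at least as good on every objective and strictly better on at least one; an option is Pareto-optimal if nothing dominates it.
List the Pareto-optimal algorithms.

#1: dominated by #6 (memory 194≤198, avg latency 34≤92, p99 latency 31≤454, throughput 3476≥2890).
#2: not dominated.
#3: not dominated (best memory).
#4: not dominated (best throughput).
#5: dominated by #1 (memory 198≤461, avg latency 92≤157, p99 latency 454≤486, throughput 2890≥2156).
#6: not dominated (best avg latency).

#2, #3, #4, #6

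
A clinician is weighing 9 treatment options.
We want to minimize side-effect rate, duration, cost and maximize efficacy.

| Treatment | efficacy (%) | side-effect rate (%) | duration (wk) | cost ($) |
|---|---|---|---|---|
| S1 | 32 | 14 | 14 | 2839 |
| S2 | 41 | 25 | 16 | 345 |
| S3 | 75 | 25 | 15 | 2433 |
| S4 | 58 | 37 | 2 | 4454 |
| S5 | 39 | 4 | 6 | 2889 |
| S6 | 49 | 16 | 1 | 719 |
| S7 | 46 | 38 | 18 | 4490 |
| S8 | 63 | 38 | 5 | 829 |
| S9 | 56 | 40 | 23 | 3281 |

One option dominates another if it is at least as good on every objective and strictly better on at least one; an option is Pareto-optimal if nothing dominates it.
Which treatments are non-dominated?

S1: not dominated.
S2: not dominated (best cost).
S3: not dominated (best efficacy).
S4: not dominated.
S5: not dominated (best side-effect rate).
S6: not dominated (best duration).
S7: dominated by S3 (efficacy 75≥46, side-effect rate 25≤38, duration 15≤18, cost 2433≤4490).
S8: not dominated.
S9: dominated by S3 (efficacy 75≥56, side-effect rate 25≤40, duration 15≤23, cost 2433≤3281).

S1, S2, S3, S4, S5, S6, S8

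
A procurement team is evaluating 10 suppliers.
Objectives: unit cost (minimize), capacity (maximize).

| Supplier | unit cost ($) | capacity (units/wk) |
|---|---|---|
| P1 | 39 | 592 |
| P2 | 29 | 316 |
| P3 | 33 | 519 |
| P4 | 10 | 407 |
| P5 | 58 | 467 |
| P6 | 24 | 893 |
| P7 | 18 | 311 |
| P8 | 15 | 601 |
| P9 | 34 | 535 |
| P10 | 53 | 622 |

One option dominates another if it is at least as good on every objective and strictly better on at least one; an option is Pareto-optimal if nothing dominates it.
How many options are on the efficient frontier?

3

P1: dominated by P6 (unit cost 24≤39, capacity 893≥592).
P2: dominated by P4 (unit cost 10≤29, capacity 407≥316).
P3: dominated by P6 (unit cost 24≤33, capacity 893≥519).
P4: not dominated (best unit cost).
P5: dominated by P1 (unit cost 39≤58, capacity 592≥467).
P6: not dominated (best capacity).
P7: dominated by P4 (unit cost 10≤18, capacity 407≥311).
P8: not dominated.
P9: dominated by P6 (unit cost 24≤34, capacity 893≥535).
P10: dominated by P6 (unit cost 24≤53, capacity 893≥622).
Pareto-optimal: P4, P6, P8 → 3.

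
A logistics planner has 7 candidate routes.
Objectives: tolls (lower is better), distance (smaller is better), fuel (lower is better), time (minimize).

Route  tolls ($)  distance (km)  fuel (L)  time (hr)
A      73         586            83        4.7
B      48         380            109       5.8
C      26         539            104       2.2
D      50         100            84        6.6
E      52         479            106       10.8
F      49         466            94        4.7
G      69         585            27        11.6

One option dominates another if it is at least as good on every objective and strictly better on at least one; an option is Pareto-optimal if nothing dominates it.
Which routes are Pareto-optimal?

A: not dominated.
B: not dominated.
C: not dominated (best tolls).
D: not dominated (best distance).
E: dominated by D (tolls 50≤52, distance 100≤479, fuel 84≤106, time 6.6≤10.8).
F: not dominated.
G: not dominated (best fuel).

A, B, C, D, F, G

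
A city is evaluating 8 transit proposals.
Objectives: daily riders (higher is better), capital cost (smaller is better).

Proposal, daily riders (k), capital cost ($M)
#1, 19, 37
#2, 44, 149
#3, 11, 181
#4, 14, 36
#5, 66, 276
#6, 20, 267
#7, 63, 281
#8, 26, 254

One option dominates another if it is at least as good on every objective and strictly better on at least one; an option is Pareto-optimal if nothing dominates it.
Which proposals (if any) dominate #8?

#2

#2: daily riders 44≥26, capital cost 149≤254 — dominates #8.
Others (#1, #3, #4, #5, #6, #7) are each worse than #8 on at least one objective.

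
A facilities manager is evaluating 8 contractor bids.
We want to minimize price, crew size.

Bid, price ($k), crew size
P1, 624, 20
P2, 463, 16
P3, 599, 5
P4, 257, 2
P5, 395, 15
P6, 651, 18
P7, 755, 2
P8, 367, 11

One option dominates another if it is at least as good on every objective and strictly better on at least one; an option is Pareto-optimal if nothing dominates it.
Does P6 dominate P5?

No

P6 vs P5: P6 is worse on price (651 vs 395), so it does not dominate P5.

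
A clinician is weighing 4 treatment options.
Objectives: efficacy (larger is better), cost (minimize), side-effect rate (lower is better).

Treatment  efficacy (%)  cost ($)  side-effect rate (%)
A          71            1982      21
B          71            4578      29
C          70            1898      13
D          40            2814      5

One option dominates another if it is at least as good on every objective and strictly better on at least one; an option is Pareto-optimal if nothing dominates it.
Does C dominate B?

No

C vs B: C is worse on efficacy (70 vs 71), so it does not dominate B.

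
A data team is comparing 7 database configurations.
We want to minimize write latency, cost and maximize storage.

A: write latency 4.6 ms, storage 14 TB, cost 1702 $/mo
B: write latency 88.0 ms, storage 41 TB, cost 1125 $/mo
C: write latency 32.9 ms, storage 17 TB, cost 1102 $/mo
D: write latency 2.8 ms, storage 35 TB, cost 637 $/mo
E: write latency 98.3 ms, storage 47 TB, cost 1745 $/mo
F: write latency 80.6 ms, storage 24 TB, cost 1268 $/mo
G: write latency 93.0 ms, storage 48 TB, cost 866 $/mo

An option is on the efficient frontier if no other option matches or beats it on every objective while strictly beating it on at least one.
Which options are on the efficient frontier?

A: dominated by D (write latency 2.8≤4.6, storage 35≥14, cost 637≤1702).
B: not dominated.
C: dominated by D (write latency 2.8≤32.9, storage 35≥17, cost 637≤1102).
D: not dominated (best write latency).
E: dominated by G (write latency 93.0≤98.3, storage 48≥47, cost 866≤1745).
F: dominated by D (write latency 2.8≤80.6, storage 35≥24, cost 637≤1268).
G: not dominated (best storage).

B, D, G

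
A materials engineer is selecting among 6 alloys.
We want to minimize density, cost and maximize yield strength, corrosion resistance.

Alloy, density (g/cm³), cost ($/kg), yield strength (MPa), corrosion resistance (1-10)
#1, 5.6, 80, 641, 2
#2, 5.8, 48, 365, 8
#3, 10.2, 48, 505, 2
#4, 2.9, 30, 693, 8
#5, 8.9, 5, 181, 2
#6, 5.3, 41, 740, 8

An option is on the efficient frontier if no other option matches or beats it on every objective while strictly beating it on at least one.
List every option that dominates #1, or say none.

#4, #6

#4: density 2.9≤5.6, cost 30≤80, yield strength 693≥641, corrosion resistance 8≥2 — dominates #1.
#6: density 5.3≤5.6, cost 41≤80, yield strength 740≥641, corrosion resistance 8≥2 — dominates #1.
Others (#2, #3, #5) are each worse than #1 on at least one objective.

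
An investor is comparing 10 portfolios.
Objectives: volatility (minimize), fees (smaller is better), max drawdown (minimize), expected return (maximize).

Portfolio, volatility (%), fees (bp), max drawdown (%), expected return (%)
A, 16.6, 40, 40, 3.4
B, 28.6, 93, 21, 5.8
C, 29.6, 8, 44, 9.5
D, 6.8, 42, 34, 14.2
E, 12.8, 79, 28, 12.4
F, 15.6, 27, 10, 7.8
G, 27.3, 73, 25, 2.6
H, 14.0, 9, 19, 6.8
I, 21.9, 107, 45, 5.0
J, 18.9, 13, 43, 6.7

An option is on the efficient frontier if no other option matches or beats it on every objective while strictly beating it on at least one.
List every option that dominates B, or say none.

F, H

F: volatility 15.6≤28.6, fees 27≤93, max drawdown 10≤21, expected return 7.8≥5.8 — dominates B.
H: volatility 14.0≤28.6, fees 9≤93, max drawdown 19≤21, expected return 6.8≥5.8 — dominates B.
Others (A, C, D, E, G, I, J) are each worse than B on at least one objective.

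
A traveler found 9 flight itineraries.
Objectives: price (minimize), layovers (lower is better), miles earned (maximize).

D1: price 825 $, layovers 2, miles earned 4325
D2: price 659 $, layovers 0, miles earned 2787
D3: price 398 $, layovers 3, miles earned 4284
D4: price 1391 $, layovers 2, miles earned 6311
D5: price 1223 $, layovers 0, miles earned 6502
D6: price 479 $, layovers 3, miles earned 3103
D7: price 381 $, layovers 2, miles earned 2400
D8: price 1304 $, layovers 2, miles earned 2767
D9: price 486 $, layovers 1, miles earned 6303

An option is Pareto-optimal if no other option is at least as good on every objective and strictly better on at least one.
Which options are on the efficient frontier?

D1: dominated by D9 (price 486≤825, layovers 1≤2, miles earned 6303≥4325).
D2: not dominated.
D3: not dominated.
D4: dominated by D5 (price 1223≤1391, layovers 0≤2, miles earned 6502≥6311).
D5: not dominated (best miles earned).
D6: dominated by D3 (price 398≤479, layovers 3≤3, miles earned 4284≥3103).
D7: not dominated (best price).
D8: dominated by D1 (price 825≤1304, layovers 2≤2, miles earned 4325≥2767).
D9: not dominated.

D2, D3, D5, D7, D9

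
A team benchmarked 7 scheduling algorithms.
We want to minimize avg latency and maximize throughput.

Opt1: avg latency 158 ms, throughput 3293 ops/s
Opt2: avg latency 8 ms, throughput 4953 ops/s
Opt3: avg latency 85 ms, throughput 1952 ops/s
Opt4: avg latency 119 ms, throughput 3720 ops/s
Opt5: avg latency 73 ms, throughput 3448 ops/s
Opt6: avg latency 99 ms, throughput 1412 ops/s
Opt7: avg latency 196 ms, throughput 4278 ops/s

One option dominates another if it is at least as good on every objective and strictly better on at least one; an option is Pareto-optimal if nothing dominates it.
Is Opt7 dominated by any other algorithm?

Opt2 vs Opt7: avg latency 8≤196, throughput 4953≥4278 — Opt2 is at least as good on every objective and strictly better on at least one, so Opt2 dominates Opt7.

Yes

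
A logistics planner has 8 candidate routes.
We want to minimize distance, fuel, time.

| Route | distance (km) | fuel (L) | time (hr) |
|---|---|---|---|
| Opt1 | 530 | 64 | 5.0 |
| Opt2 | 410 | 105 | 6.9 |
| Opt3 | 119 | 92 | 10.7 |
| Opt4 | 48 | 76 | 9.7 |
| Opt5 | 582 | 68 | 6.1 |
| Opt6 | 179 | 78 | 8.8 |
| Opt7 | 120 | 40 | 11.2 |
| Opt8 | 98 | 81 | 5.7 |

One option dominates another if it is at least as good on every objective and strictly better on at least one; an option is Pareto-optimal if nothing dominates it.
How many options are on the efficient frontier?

5

Opt1: not dominated (best time).
Opt2: dominated by Opt8 (distance 98≤410, fuel 81≤105, time 5.7≤6.9).
Opt3: dominated by Opt4 (distance 48≤119, fuel 76≤92, time 9.7≤10.7).
Opt4: not dominated (best distance).
Opt5: dominated by Opt1 (distance 530≤582, fuel 64≤68, time 5.0≤6.1).
Opt6: not dominated.
Opt7: not dominated (best fuel).
Opt8: not dominated.
Pareto-optimal: Opt1, Opt4, Opt6, Opt7, Opt8 → 5.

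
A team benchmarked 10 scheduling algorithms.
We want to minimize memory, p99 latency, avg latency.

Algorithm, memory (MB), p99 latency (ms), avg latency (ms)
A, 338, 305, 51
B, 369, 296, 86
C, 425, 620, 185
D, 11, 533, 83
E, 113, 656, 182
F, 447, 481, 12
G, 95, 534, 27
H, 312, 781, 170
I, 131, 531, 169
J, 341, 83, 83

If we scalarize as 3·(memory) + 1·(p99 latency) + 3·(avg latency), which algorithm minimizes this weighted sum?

D

A: 3·338 + 1·305 + 3·51 = 1472
B: 3·369 + 1·296 + 3·86 = 1661
C: 3·425 + 1·620 + 3·185 = 2450
D: 3·11 + 1·533 + 3·83 = 815
E: 3·113 + 1·656 + 3·182 = 1541
F: 3·447 + 1·481 + 3·12 = 1858
G: 3·95 + 1·534 + 3·27 = 900
H: 3·312 + 1·781 + 3·170 = 2227
I: 3·131 + 1·531 + 3·169 = 1431
J: 3·341 + 1·83 + 3·83 = 1355
Lowest: D at 815.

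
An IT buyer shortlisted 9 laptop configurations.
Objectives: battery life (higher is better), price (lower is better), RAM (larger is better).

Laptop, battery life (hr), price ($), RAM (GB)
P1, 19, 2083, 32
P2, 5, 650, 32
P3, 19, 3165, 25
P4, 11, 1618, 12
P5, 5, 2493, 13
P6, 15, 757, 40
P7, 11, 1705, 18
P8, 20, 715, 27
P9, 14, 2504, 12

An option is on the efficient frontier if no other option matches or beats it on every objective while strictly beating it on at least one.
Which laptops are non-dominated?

P1, P2, P6, P8

P1: not dominated.
P2: not dominated (best price).
P3: dominated by P1 (battery life 19≥19, price 2083≤3165, RAM 32≥25).
P4: dominated by P6 (battery life 15≥11, price 757≤1618, RAM 40≥12).
P5: dominated by P1 (battery life 19≥5, price 2083≤2493, RAM 32≥13).
P6: not dominated (best RAM).
P7: dominated by P6 (battery life 15≥11, price 757≤1705, RAM 40≥18).
P8: not dominated (best battery life).
P9: dominated by P1 (battery life 19≥14, price 2083≤2504, RAM 32≥12).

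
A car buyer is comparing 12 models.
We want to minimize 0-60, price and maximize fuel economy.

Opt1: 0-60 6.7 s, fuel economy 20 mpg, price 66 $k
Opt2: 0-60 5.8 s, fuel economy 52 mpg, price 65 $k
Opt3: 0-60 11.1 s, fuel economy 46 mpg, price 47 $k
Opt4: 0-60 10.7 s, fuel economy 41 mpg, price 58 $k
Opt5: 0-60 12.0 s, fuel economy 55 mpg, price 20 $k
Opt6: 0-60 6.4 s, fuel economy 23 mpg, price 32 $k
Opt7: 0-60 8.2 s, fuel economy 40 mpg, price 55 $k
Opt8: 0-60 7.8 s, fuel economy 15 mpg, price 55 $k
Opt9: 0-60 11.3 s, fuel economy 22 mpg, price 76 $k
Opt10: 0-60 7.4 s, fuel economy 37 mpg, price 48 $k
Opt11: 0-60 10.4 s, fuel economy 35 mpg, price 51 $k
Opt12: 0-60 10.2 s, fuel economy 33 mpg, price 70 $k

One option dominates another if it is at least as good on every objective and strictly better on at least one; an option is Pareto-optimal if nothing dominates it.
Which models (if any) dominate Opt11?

Opt10

Opt10: 0-60 7.4≤10.4, fuel economy 37≥35, price 48≤51 — dominates Opt11.
Others (Opt1, Opt2, Opt3, Opt4, Opt5, Opt6, Opt7, Opt8, Opt9, Opt12) are each worse than Opt11 on at least one objective.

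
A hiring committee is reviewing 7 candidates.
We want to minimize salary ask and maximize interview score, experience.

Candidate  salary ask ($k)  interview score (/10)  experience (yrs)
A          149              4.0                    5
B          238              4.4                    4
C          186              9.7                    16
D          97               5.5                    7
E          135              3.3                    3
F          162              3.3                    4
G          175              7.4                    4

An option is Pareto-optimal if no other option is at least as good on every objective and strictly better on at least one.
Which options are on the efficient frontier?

C, D, G

A: dominated by D (salary ask 97≤149, interview score 5.5≥4.0, experience 7≥5).
B: dominated by C (salary ask 186≤238, interview score 9.7≥4.4, experience 16≥4).
C: not dominated (best interview score).
D: not dominated (best salary ask).
E: dominated by D (salary ask 97≤135, interview score 5.5≥3.3, experience 7≥3).
F: dominated by A (salary ask 149≤162, interview score 4.0≥3.3, experience 5≥4).
G: not dominated.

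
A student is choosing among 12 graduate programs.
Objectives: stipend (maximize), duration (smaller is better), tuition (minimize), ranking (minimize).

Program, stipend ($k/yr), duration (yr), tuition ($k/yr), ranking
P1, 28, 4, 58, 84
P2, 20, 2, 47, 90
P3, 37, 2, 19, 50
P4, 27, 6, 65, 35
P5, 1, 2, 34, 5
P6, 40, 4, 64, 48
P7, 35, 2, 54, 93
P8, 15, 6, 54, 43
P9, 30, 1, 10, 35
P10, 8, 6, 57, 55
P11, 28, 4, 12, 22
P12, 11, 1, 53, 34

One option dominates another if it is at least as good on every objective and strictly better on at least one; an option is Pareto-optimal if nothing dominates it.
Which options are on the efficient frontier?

P1: dominated by P3 (stipend 37≥28, duration 2≤4, tuition 19≤58, ranking 50≤84).
P2: dominated by P3 (stipend 37≥20, duration 2≤2, tuition 19≤47, ranking 50≤90).
P3: not dominated.
P4: dominated by P9 (stipend 30≥27, duration 1≤6, tuition 10≤65, ranking 35≤35).
P5: not dominated (best ranking).
P6: not dominated (best stipend).
P7: dominated by P3 (stipend 37≥35, duration 2≤2, tuition 19≤54, ranking 50≤93).
P8: dominated by P9 (stipend 30≥15, duration 1≤6, tuition 10≤54, ranking 35≤43).
P9: not dominated (best tuition).
P10: dominated by P3 (stipend 37≥8, duration 2≤6, tuition 19≤57, ranking 50≤55).
P11: not dominated.
P12: not dominated.

P3, P5, P6, P9, P11, P12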